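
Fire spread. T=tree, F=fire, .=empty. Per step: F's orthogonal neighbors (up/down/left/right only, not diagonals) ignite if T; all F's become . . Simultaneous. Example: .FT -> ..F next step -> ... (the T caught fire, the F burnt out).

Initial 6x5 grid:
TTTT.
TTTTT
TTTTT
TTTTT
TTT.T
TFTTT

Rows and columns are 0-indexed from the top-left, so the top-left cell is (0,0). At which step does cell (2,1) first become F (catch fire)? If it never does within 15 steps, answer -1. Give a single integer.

Step 1: cell (2,1)='T' (+3 fires, +1 burnt)
Step 2: cell (2,1)='T' (+4 fires, +3 burnt)
Step 3: cell (2,1)='F' (+4 fires, +4 burnt)
  -> target ignites at step 3
Step 4: cell (2,1)='.' (+5 fires, +4 burnt)
Step 5: cell (2,1)='.' (+5 fires, +5 burnt)
Step 6: cell (2,1)='.' (+4 fires, +5 burnt)
Step 7: cell (2,1)='.' (+2 fires, +4 burnt)
Step 8: cell (2,1)='.' (+0 fires, +2 burnt)
  fire out at step 8

3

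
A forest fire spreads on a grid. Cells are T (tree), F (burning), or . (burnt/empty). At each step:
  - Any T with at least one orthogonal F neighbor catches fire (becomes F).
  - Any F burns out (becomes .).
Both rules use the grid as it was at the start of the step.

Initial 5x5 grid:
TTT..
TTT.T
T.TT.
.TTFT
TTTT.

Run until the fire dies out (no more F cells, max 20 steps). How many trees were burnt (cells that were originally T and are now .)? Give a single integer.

Step 1: +4 fires, +1 burnt (F count now 4)
Step 2: +3 fires, +4 burnt (F count now 3)
Step 3: +2 fires, +3 burnt (F count now 2)
Step 4: +3 fires, +2 burnt (F count now 3)
Step 5: +2 fires, +3 burnt (F count now 2)
Step 6: +2 fires, +2 burnt (F count now 2)
Step 7: +0 fires, +2 burnt (F count now 0)
Fire out after step 7
Initially T: 17, now '.': 24
Total burnt (originally-T cells now '.'): 16

Answer: 16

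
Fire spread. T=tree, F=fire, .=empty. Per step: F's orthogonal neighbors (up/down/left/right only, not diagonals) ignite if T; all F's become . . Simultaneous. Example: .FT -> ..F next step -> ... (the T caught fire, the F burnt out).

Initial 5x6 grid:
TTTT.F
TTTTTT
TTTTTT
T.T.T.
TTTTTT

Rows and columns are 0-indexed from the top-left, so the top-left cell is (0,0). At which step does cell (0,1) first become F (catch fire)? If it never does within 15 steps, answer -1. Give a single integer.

Step 1: cell (0,1)='T' (+1 fires, +1 burnt)
Step 2: cell (0,1)='T' (+2 fires, +1 burnt)
Step 3: cell (0,1)='T' (+2 fires, +2 burnt)
Step 4: cell (0,1)='T' (+4 fires, +2 burnt)
Step 5: cell (0,1)='T' (+4 fires, +4 burnt)
Step 6: cell (0,1)='F' (+6 fires, +4 burnt)
  -> target ignites at step 6
Step 7: cell (0,1)='.' (+3 fires, +6 burnt)
Step 8: cell (0,1)='.' (+2 fires, +3 burnt)
Step 9: cell (0,1)='.' (+1 fires, +2 burnt)
Step 10: cell (0,1)='.' (+0 fires, +1 burnt)
  fire out at step 10

6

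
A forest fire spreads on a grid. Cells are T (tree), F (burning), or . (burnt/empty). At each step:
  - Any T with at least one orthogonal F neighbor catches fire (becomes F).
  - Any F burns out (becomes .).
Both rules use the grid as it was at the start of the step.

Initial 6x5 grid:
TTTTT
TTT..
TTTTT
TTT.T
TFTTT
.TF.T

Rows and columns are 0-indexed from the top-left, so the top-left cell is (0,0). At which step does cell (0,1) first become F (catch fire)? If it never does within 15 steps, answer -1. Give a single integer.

Step 1: cell (0,1)='T' (+4 fires, +2 burnt)
Step 2: cell (0,1)='T' (+4 fires, +4 burnt)
Step 3: cell (0,1)='T' (+4 fires, +4 burnt)
Step 4: cell (0,1)='F' (+6 fires, +4 burnt)
  -> target ignites at step 4
Step 5: cell (0,1)='.' (+3 fires, +6 burnt)
Step 6: cell (0,1)='.' (+1 fires, +3 burnt)
Step 7: cell (0,1)='.' (+1 fires, +1 burnt)
Step 8: cell (0,1)='.' (+0 fires, +1 burnt)
  fire out at step 8

4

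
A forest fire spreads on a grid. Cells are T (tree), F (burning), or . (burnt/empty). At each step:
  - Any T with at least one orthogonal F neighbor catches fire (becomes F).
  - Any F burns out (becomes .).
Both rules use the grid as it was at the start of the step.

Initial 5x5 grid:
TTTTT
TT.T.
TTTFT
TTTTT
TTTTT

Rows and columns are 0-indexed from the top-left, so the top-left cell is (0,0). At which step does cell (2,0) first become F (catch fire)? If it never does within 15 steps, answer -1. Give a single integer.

Step 1: cell (2,0)='T' (+4 fires, +1 burnt)
Step 2: cell (2,0)='T' (+5 fires, +4 burnt)
Step 3: cell (2,0)='F' (+7 fires, +5 burnt)
  -> target ignites at step 3
Step 4: cell (2,0)='.' (+4 fires, +7 burnt)
Step 5: cell (2,0)='.' (+2 fires, +4 burnt)
Step 6: cell (2,0)='.' (+0 fires, +2 burnt)
  fire out at step 6

3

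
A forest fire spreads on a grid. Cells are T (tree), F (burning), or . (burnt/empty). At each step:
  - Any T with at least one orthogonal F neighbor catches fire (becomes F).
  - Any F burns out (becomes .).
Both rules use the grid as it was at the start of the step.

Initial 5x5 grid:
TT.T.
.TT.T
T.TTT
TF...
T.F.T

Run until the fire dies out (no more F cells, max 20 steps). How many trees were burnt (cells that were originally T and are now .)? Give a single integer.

Answer: 3

Derivation:
Step 1: +1 fires, +2 burnt (F count now 1)
Step 2: +2 fires, +1 burnt (F count now 2)
Step 3: +0 fires, +2 burnt (F count now 0)
Fire out after step 3
Initially T: 13, now '.': 15
Total burnt (originally-T cells now '.'): 3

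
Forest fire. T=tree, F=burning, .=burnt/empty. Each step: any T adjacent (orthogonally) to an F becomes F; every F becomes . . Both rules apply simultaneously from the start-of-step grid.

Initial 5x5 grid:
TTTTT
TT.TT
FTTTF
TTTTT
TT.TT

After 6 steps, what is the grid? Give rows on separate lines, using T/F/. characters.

Step 1: 6 trees catch fire, 2 burn out
  TTTTT
  FT.TF
  .FTF.
  FTTTF
  TT.TT
Step 2: 9 trees catch fire, 6 burn out
  FTTTF
  .F.F.
  ..F..
  .FTF.
  FT.TF
Step 3: 5 trees catch fire, 9 burn out
  .FTF.
  .....
  .....
  ..F..
  .F.F.
Step 4: 1 trees catch fire, 5 burn out
  ..F..
  .....
  .....
  .....
  .....
Step 5: 0 trees catch fire, 1 burn out
  .....
  .....
  .....
  .....
  .....
Step 6: 0 trees catch fire, 0 burn out
  .....
  .....
  .....
  .....
  .....

.....
.....
.....
.....
.....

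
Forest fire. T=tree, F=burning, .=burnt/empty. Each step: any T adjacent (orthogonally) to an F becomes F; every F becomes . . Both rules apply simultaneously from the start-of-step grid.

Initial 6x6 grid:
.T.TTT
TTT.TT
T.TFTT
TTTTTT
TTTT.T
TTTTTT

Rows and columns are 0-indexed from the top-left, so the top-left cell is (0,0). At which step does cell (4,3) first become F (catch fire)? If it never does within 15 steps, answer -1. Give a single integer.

Step 1: cell (4,3)='T' (+3 fires, +1 burnt)
Step 2: cell (4,3)='F' (+6 fires, +3 burnt)
  -> target ignites at step 2
Step 3: cell (4,3)='.' (+7 fires, +6 burnt)
Step 4: cell (4,3)='.' (+9 fires, +7 burnt)
Step 5: cell (4,3)='.' (+4 fires, +9 burnt)
Step 6: cell (4,3)='.' (+1 fires, +4 burnt)
Step 7: cell (4,3)='.' (+0 fires, +1 burnt)
  fire out at step 7

2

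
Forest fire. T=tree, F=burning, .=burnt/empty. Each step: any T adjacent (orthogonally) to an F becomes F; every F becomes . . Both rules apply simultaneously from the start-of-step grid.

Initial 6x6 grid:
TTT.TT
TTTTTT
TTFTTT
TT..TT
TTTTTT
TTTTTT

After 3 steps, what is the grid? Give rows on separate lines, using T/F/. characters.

Step 1: 3 trees catch fire, 1 burn out
  TTT.TT
  TTFTTT
  TF.FTT
  TT..TT
  TTTTTT
  TTTTTT
Step 2: 6 trees catch fire, 3 burn out
  TTF.TT
  TF.FTT
  F...FT
  TF..TT
  TTTTTT
  TTTTTT
Step 3: 7 trees catch fire, 6 burn out
  TF..TT
  F...FT
  .....F
  F...FT
  TFTTTT
  TTTTTT

TF..TT
F...FT
.....F
F...FT
TFTTTT
TTTTTT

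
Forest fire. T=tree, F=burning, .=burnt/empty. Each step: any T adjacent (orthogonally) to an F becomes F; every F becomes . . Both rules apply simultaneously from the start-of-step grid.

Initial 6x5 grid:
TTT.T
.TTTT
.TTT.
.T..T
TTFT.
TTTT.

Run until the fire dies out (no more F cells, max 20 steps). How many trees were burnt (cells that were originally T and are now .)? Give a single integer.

Step 1: +3 fires, +1 burnt (F count now 3)
Step 2: +4 fires, +3 burnt (F count now 4)
Step 3: +2 fires, +4 burnt (F count now 2)
Step 4: +2 fires, +2 burnt (F count now 2)
Step 5: +3 fires, +2 burnt (F count now 3)
Step 6: +3 fires, +3 burnt (F count now 3)
Step 7: +1 fires, +3 burnt (F count now 1)
Step 8: +1 fires, +1 burnt (F count now 1)
Step 9: +0 fires, +1 burnt (F count now 0)
Fire out after step 9
Initially T: 20, now '.': 29
Total burnt (originally-T cells now '.'): 19

Answer: 19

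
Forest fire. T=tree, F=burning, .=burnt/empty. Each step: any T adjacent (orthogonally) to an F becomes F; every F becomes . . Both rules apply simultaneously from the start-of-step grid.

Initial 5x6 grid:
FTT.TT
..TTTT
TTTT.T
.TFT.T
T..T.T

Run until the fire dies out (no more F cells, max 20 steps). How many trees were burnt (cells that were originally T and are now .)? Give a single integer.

Answer: 18

Derivation:
Step 1: +4 fires, +2 burnt (F count now 4)
Step 2: +5 fires, +4 burnt (F count now 5)
Step 3: +2 fires, +5 burnt (F count now 2)
Step 4: +1 fires, +2 burnt (F count now 1)
Step 5: +2 fires, +1 burnt (F count now 2)
Step 6: +2 fires, +2 burnt (F count now 2)
Step 7: +1 fires, +2 burnt (F count now 1)
Step 8: +1 fires, +1 burnt (F count now 1)
Step 9: +0 fires, +1 burnt (F count now 0)
Fire out after step 9
Initially T: 19, now '.': 29
Total burnt (originally-T cells now '.'): 18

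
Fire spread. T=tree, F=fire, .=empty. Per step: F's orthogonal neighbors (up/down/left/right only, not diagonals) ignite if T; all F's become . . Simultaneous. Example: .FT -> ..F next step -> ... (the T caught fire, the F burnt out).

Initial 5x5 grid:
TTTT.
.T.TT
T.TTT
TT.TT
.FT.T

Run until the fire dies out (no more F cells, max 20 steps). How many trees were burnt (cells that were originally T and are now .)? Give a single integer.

Step 1: +2 fires, +1 burnt (F count now 2)
Step 2: +1 fires, +2 burnt (F count now 1)
Step 3: +1 fires, +1 burnt (F count now 1)
Step 4: +0 fires, +1 burnt (F count now 0)
Fire out after step 4
Initially T: 17, now '.': 12
Total burnt (originally-T cells now '.'): 4

Answer: 4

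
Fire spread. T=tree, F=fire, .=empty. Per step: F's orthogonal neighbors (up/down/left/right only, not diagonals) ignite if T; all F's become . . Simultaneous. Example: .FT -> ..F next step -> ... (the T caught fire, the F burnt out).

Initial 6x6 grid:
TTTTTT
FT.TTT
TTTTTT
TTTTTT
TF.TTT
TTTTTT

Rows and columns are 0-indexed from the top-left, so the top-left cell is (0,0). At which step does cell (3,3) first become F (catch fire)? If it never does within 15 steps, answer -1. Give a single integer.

Step 1: cell (3,3)='T' (+6 fires, +2 burnt)
Step 2: cell (3,3)='T' (+6 fires, +6 burnt)
Step 3: cell (3,3)='F' (+4 fires, +6 burnt)
  -> target ignites at step 3
Step 4: cell (3,3)='.' (+5 fires, +4 burnt)
Step 5: cell (3,3)='.' (+6 fires, +5 burnt)
Step 6: cell (3,3)='.' (+4 fires, +6 burnt)
Step 7: cell (3,3)='.' (+1 fires, +4 burnt)
Step 8: cell (3,3)='.' (+0 fires, +1 burnt)
  fire out at step 8

3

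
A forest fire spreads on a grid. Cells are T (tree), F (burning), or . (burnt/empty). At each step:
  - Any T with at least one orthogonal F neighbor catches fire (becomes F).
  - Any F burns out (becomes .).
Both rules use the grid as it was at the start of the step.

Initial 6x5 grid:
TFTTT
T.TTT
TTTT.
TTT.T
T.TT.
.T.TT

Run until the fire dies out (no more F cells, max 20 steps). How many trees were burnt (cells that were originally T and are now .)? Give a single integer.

Step 1: +2 fires, +1 burnt (F count now 2)
Step 2: +3 fires, +2 burnt (F count now 3)
Step 3: +4 fires, +3 burnt (F count now 4)
Step 4: +5 fires, +4 burnt (F count now 5)
Step 5: +3 fires, +5 burnt (F count now 3)
Step 6: +1 fires, +3 burnt (F count now 1)
Step 7: +1 fires, +1 burnt (F count now 1)
Step 8: +1 fires, +1 burnt (F count now 1)
Step 9: +0 fires, +1 burnt (F count now 0)
Fire out after step 9
Initially T: 22, now '.': 28
Total burnt (originally-T cells now '.'): 20

Answer: 20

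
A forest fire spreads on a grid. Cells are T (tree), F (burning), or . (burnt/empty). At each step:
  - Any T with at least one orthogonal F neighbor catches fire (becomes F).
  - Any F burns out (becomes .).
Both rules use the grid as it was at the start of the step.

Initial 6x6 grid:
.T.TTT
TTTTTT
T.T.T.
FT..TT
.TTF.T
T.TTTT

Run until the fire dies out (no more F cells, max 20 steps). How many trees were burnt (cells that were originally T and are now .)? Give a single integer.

Step 1: +4 fires, +2 burnt (F count now 4)
Step 2: +4 fires, +4 burnt (F count now 4)
Step 3: +2 fires, +4 burnt (F count now 2)
Step 4: +3 fires, +2 burnt (F count now 3)
Step 5: +3 fires, +3 burnt (F count now 3)
Step 6: +3 fires, +3 burnt (F count now 3)
Step 7: +3 fires, +3 burnt (F count now 3)
Step 8: +1 fires, +3 burnt (F count now 1)
Step 9: +0 fires, +1 burnt (F count now 0)
Fire out after step 9
Initially T: 24, now '.': 35
Total burnt (originally-T cells now '.'): 23

Answer: 23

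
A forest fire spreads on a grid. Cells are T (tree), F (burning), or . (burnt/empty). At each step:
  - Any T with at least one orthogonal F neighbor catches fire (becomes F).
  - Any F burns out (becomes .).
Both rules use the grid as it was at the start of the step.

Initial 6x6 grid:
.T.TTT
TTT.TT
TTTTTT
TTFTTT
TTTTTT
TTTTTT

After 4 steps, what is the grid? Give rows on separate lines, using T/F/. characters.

Step 1: 4 trees catch fire, 1 burn out
  .T.TTT
  TTT.TT
  TTFTTT
  TF.FTT
  TTFTTT
  TTTTTT
Step 2: 8 trees catch fire, 4 burn out
  .T.TTT
  TTF.TT
  TF.FTT
  F...FT
  TF.FTT
  TTFTTT
Step 3: 8 trees catch fire, 8 burn out
  .T.TTT
  TF..TT
  F...FT
  .....F
  F...FT
  TF.FTT
Step 4: 7 trees catch fire, 8 burn out
  .F.TTT
  F...FT
  .....F
  ......
  .....F
  F...FT

.F.TTT
F...FT
.....F
......
.....F
F...FT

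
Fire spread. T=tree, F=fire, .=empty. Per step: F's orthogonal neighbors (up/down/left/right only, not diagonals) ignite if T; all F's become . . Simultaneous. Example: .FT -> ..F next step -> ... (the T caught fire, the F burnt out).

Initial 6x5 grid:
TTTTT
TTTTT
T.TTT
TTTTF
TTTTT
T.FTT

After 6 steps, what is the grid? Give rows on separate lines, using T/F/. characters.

Step 1: 5 trees catch fire, 2 burn out
  TTTTT
  TTTTT
  T.TTF
  TTTF.
  TTFTF
  T..FT
Step 2: 6 trees catch fire, 5 burn out
  TTTTT
  TTTTF
  T.TF.
  TTF..
  TF.F.
  T...F
Step 3: 5 trees catch fire, 6 burn out
  TTTTF
  TTTF.
  T.F..
  TF...
  F....
  T....
Step 4: 4 trees catch fire, 5 burn out
  TTTF.
  TTF..
  T....
  F....
  .....
  F....
Step 5: 3 trees catch fire, 4 burn out
  TTF..
  TF...
  F....
  .....
  .....
  .....
Step 6: 2 trees catch fire, 3 burn out
  TF...
  F....
  .....
  .....
  .....
  .....

TF...
F....
.....
.....
.....
.....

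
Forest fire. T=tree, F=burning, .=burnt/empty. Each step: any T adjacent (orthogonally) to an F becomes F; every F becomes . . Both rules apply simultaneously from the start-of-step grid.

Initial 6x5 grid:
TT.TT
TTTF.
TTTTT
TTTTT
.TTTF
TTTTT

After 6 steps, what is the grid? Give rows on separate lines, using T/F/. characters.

Step 1: 6 trees catch fire, 2 burn out
  TT.FT
  TTF..
  TTTFT
  TTTTF
  .TTF.
  TTTTF
Step 2: 7 trees catch fire, 6 burn out
  TT..F
  TF...
  TTF.F
  TTTF.
  .TF..
  TTTF.
Step 3: 6 trees catch fire, 7 burn out
  TF...
  F....
  TF...
  TTF..
  .F...
  TTF..
Step 4: 4 trees catch fire, 6 burn out
  F....
  .....
  F....
  TF...
  .....
  TF...
Step 5: 2 trees catch fire, 4 burn out
  .....
  .....
  .....
  F....
  .....
  F....
Step 6: 0 trees catch fire, 2 burn out
  .....
  .....
  .....
  .....
  .....
  .....

.....
.....
.....
.....
.....
.....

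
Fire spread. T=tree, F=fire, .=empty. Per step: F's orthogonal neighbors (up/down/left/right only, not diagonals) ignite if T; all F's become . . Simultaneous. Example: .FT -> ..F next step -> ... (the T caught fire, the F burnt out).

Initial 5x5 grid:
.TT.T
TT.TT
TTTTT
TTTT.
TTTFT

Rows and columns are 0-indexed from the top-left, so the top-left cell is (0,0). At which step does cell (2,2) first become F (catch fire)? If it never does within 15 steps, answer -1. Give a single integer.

Step 1: cell (2,2)='T' (+3 fires, +1 burnt)
Step 2: cell (2,2)='T' (+3 fires, +3 burnt)
Step 3: cell (2,2)='F' (+5 fires, +3 burnt)
  -> target ignites at step 3
Step 4: cell (2,2)='.' (+3 fires, +5 burnt)
Step 5: cell (2,2)='.' (+3 fires, +3 burnt)
Step 6: cell (2,2)='.' (+2 fires, +3 burnt)
Step 7: cell (2,2)='.' (+1 fires, +2 burnt)
Step 8: cell (2,2)='.' (+0 fires, +1 burnt)
  fire out at step 8

3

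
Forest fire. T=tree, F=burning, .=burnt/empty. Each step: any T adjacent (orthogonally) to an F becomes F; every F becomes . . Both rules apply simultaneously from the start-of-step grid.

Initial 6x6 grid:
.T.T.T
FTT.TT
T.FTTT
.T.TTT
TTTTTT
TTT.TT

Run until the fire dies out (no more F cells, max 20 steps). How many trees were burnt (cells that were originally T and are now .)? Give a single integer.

Step 1: +4 fires, +2 burnt (F count now 4)
Step 2: +3 fires, +4 burnt (F count now 3)
Step 3: +4 fires, +3 burnt (F count now 4)
Step 4: +4 fires, +4 burnt (F count now 4)
Step 5: +5 fires, +4 burnt (F count now 5)
Step 6: +4 fires, +5 burnt (F count now 4)
Step 7: +1 fires, +4 burnt (F count now 1)
Step 8: +0 fires, +1 burnt (F count now 0)
Fire out after step 8
Initially T: 26, now '.': 35
Total burnt (originally-T cells now '.'): 25

Answer: 25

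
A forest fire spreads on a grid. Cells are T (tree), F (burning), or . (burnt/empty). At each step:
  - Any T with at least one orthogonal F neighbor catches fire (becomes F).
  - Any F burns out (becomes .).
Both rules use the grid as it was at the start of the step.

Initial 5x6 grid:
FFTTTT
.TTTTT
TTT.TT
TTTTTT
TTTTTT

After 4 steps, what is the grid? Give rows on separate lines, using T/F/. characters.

Step 1: 2 trees catch fire, 2 burn out
  ..FTTT
  .FTTTT
  TTT.TT
  TTTTTT
  TTTTTT
Step 2: 3 trees catch fire, 2 burn out
  ...FTT
  ..FTTT
  TFT.TT
  TTTTTT
  TTTTTT
Step 3: 5 trees catch fire, 3 burn out
  ....FT
  ...FTT
  F.F.TT
  TFTTTT
  TTTTTT
Step 4: 5 trees catch fire, 5 burn out
  .....F
  ....FT
  ....TT
  F.FTTT
  TFTTTT

.....F
....FT
....TT
F.FTTT
TFTTTT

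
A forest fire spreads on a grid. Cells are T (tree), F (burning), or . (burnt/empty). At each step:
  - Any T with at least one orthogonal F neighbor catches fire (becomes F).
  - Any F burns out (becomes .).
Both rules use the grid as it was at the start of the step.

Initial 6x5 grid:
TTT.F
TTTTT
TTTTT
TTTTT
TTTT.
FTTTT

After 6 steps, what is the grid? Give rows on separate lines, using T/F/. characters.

Step 1: 3 trees catch fire, 2 burn out
  TTT..
  TTTTF
  TTTTT
  TTTTT
  FTTT.
  .FTTT
Step 2: 5 trees catch fire, 3 burn out
  TTT..
  TTTF.
  TTTTF
  FTTTT
  .FTT.
  ..FTT
Step 3: 7 trees catch fire, 5 burn out
  TTT..
  TTF..
  FTTF.
  .FTTF
  ..FT.
  ...FT
Step 4: 9 trees catch fire, 7 burn out
  TTF..
  FF...
  .FF..
  ..FF.
  ...F.
  ....F
Step 5: 2 trees catch fire, 9 burn out
  FF...
  .....
  .....
  .....
  .....
  .....
Step 6: 0 trees catch fire, 2 burn out
  .....
  .....
  .....
  .....
  .....
  .....

.....
.....
.....
.....
.....
.....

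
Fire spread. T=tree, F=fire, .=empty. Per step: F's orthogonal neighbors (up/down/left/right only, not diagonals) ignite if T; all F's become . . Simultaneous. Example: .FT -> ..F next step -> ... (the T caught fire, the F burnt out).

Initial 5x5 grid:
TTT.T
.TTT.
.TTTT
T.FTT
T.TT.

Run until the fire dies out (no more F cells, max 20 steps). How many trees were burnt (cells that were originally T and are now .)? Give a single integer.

Step 1: +3 fires, +1 burnt (F count now 3)
Step 2: +5 fires, +3 burnt (F count now 5)
Step 3: +4 fires, +5 burnt (F count now 4)
Step 4: +1 fires, +4 burnt (F count now 1)
Step 5: +1 fires, +1 burnt (F count now 1)
Step 6: +0 fires, +1 burnt (F count now 0)
Fire out after step 6
Initially T: 17, now '.': 22
Total burnt (originally-T cells now '.'): 14

Answer: 14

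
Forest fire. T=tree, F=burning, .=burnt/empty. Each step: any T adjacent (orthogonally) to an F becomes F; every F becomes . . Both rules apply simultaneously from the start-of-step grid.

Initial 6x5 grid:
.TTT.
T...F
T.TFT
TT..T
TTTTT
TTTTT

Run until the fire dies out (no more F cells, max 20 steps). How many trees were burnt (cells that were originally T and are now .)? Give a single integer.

Step 1: +2 fires, +2 burnt (F count now 2)
Step 2: +1 fires, +2 burnt (F count now 1)
Step 3: +1 fires, +1 burnt (F count now 1)
Step 4: +2 fires, +1 burnt (F count now 2)
Step 5: +2 fires, +2 burnt (F count now 2)
Step 6: +2 fires, +2 burnt (F count now 2)
Step 7: +3 fires, +2 burnt (F count now 3)
Step 8: +2 fires, +3 burnt (F count now 2)
Step 9: +1 fires, +2 burnt (F count now 1)
Step 10: +1 fires, +1 burnt (F count now 1)
Step 11: +0 fires, +1 burnt (F count now 0)
Fire out after step 11
Initially T: 20, now '.': 27
Total burnt (originally-T cells now '.'): 17

Answer: 17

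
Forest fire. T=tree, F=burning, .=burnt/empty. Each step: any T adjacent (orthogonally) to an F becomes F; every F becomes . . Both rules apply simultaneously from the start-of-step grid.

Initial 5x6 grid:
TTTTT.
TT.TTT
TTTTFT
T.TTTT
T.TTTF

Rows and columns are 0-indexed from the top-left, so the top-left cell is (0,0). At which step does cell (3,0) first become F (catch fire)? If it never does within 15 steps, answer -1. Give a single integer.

Step 1: cell (3,0)='T' (+6 fires, +2 burnt)
Step 2: cell (3,0)='T' (+6 fires, +6 burnt)
Step 3: cell (3,0)='T' (+4 fires, +6 burnt)
Step 4: cell (3,0)='T' (+3 fires, +4 burnt)
Step 5: cell (3,0)='F' (+3 fires, +3 burnt)
  -> target ignites at step 5
Step 6: cell (3,0)='.' (+2 fires, +3 burnt)
Step 7: cell (3,0)='.' (+0 fires, +2 burnt)
  fire out at step 7

5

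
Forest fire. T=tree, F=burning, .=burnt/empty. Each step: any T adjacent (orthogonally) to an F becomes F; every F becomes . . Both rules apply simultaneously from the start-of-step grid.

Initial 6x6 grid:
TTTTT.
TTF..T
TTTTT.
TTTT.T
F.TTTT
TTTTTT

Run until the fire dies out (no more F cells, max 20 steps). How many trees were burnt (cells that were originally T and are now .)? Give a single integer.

Answer: 27

Derivation:
Step 1: +5 fires, +2 burnt (F count now 5)
Step 2: +9 fires, +5 burnt (F count now 9)
Step 3: +6 fires, +9 burnt (F count now 6)
Step 4: +2 fires, +6 burnt (F count now 2)
Step 5: +2 fires, +2 burnt (F count now 2)
Step 6: +2 fires, +2 burnt (F count now 2)
Step 7: +1 fires, +2 burnt (F count now 1)
Step 8: +0 fires, +1 burnt (F count now 0)
Fire out after step 8
Initially T: 28, now '.': 35
Total burnt (originally-T cells now '.'): 27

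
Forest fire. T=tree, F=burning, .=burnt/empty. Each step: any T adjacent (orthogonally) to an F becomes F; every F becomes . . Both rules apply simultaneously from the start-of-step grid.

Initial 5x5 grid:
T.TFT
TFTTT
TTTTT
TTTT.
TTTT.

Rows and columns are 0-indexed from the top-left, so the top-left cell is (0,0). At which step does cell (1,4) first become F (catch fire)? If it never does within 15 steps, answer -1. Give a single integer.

Step 1: cell (1,4)='T' (+6 fires, +2 burnt)
Step 2: cell (1,4)='F' (+6 fires, +6 burnt)
  -> target ignites at step 2
Step 3: cell (1,4)='.' (+5 fires, +6 burnt)
Step 4: cell (1,4)='.' (+3 fires, +5 burnt)
Step 5: cell (1,4)='.' (+0 fires, +3 burnt)
  fire out at step 5

2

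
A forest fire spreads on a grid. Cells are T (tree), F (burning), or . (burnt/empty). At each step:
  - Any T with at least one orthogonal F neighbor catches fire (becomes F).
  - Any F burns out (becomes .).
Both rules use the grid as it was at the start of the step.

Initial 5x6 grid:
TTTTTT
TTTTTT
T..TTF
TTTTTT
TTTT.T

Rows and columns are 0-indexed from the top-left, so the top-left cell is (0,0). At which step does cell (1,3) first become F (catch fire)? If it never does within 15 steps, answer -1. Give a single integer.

Step 1: cell (1,3)='T' (+3 fires, +1 burnt)
Step 2: cell (1,3)='T' (+5 fires, +3 burnt)
Step 3: cell (1,3)='F' (+3 fires, +5 burnt)
  -> target ignites at step 3
Step 4: cell (1,3)='.' (+4 fires, +3 burnt)
Step 5: cell (1,3)='.' (+4 fires, +4 burnt)
Step 6: cell (1,3)='.' (+4 fires, +4 burnt)
Step 7: cell (1,3)='.' (+3 fires, +4 burnt)
Step 8: cell (1,3)='.' (+0 fires, +3 burnt)
  fire out at step 8

3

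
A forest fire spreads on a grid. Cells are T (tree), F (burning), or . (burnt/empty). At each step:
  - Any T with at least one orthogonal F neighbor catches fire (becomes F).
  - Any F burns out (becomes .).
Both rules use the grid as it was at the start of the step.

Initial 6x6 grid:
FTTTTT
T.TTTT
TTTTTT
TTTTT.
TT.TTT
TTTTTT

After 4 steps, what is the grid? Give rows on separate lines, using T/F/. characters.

Step 1: 2 trees catch fire, 1 burn out
  .FTTTT
  F.TTTT
  TTTTTT
  TTTTT.
  TT.TTT
  TTTTTT
Step 2: 2 trees catch fire, 2 burn out
  ..FTTT
  ..TTTT
  FTTTTT
  TTTTT.
  TT.TTT
  TTTTTT
Step 3: 4 trees catch fire, 2 burn out
  ...FTT
  ..FTTT
  .FTTTT
  FTTTT.
  TT.TTT
  TTTTTT
Step 4: 5 trees catch fire, 4 burn out
  ....FT
  ...FTT
  ..FTTT
  .FTTT.
  FT.TTT
  TTTTTT

....FT
...FTT
..FTTT
.FTTT.
FT.TTT
TTTTTT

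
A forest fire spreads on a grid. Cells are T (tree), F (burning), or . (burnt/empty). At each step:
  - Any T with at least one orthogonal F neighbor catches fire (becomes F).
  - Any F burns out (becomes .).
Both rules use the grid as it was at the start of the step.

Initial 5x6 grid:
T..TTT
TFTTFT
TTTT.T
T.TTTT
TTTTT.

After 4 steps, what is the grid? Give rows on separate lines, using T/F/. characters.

Step 1: 6 trees catch fire, 2 burn out
  T..TFT
  F.FF.F
  TFTT.T
  T.TTTT
  TTTTT.
Step 2: 7 trees catch fire, 6 burn out
  F..F.F
  ......
  F.FF.F
  T.TTTT
  TTTTT.
Step 3: 4 trees catch fire, 7 burn out
  ......
  ......
  ......
  F.FFTF
  TTTTT.
Step 4: 4 trees catch fire, 4 burn out
  ......
  ......
  ......
  ....F.
  FTFFT.

......
......
......
....F.
FTFFT.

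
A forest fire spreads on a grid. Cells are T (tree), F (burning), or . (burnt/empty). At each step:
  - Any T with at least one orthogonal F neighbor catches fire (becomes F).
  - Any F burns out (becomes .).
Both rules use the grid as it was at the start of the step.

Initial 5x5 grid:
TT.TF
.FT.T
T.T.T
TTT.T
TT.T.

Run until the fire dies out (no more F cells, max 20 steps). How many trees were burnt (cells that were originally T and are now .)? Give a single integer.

Step 1: +4 fires, +2 burnt (F count now 4)
Step 2: +3 fires, +4 burnt (F count now 3)
Step 3: +2 fires, +3 burnt (F count now 2)
Step 4: +1 fires, +2 burnt (F count now 1)
Step 5: +2 fires, +1 burnt (F count now 2)
Step 6: +2 fires, +2 burnt (F count now 2)
Step 7: +0 fires, +2 burnt (F count now 0)
Fire out after step 7
Initially T: 15, now '.': 24
Total burnt (originally-T cells now '.'): 14

Answer: 14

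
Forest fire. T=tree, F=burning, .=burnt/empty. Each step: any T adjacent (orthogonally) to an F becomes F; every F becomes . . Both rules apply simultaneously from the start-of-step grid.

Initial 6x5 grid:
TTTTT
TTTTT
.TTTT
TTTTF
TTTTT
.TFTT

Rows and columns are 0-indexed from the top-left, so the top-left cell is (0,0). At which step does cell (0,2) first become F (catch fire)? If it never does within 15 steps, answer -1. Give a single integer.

Step 1: cell (0,2)='T' (+6 fires, +2 burnt)
Step 2: cell (0,2)='T' (+6 fires, +6 burnt)
Step 3: cell (0,2)='T' (+5 fires, +6 burnt)
Step 4: cell (0,2)='T' (+4 fires, +5 burnt)
Step 5: cell (0,2)='F' (+2 fires, +4 burnt)
  -> target ignites at step 5
Step 6: cell (0,2)='.' (+2 fires, +2 burnt)
Step 7: cell (0,2)='.' (+1 fires, +2 burnt)
Step 8: cell (0,2)='.' (+0 fires, +1 burnt)
  fire out at step 8

5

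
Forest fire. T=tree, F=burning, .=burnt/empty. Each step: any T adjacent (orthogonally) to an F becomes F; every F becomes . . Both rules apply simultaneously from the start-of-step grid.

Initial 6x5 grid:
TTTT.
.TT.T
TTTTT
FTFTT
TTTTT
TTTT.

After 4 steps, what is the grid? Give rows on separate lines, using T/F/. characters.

Step 1: 6 trees catch fire, 2 burn out
  TTTT.
  .TT.T
  FTFTT
  .F.FT
  FTFTT
  TTTT.
Step 2: 8 trees catch fire, 6 burn out
  TTTT.
  .TF.T
  .F.FT
  ....F
  .F.FT
  FTFT.
Step 3: 6 trees catch fire, 8 burn out
  TTFT.
  .F..T
  ....F
  .....
  ....F
  .F.F.
Step 4: 3 trees catch fire, 6 burn out
  TF.F.
  ....F
  .....
  .....
  .....
  .....

TF.F.
....F
.....
.....
.....
.....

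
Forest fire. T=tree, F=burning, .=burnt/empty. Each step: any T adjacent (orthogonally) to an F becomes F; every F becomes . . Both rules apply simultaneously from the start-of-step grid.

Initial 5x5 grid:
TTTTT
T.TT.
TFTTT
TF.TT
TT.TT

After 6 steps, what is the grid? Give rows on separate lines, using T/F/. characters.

Step 1: 4 trees catch fire, 2 burn out
  TTTTT
  T.TT.
  F.FTT
  F..TT
  TF.TT
Step 2: 4 trees catch fire, 4 burn out
  TTTTT
  F.FT.
  ...FT
  ...TT
  F..TT
Step 3: 5 trees catch fire, 4 burn out
  FTFTT
  ...F.
  ....F
  ...FT
  ...TT
Step 4: 4 trees catch fire, 5 burn out
  .F.FT
  .....
  .....
  ....F
  ...FT
Step 5: 2 trees catch fire, 4 burn out
  ....F
  .....
  .....
  .....
  ....F
Step 6: 0 trees catch fire, 2 burn out
  .....
  .....
  .....
  .....
  .....

.....
.....
.....
.....
.....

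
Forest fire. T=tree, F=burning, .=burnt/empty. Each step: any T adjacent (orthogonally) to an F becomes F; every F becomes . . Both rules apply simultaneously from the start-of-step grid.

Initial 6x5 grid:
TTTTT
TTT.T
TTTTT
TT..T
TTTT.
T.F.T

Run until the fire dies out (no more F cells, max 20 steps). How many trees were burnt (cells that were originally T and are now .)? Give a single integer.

Answer: 22

Derivation:
Step 1: +1 fires, +1 burnt (F count now 1)
Step 2: +2 fires, +1 burnt (F count now 2)
Step 3: +2 fires, +2 burnt (F count now 2)
Step 4: +3 fires, +2 burnt (F count now 3)
Step 5: +3 fires, +3 burnt (F count now 3)
Step 6: +4 fires, +3 burnt (F count now 4)
Step 7: +3 fires, +4 burnt (F count now 3)
Step 8: +3 fires, +3 burnt (F count now 3)
Step 9: +1 fires, +3 burnt (F count now 1)
Step 10: +0 fires, +1 burnt (F count now 0)
Fire out after step 10
Initially T: 23, now '.': 29
Total burnt (originally-T cells now '.'): 22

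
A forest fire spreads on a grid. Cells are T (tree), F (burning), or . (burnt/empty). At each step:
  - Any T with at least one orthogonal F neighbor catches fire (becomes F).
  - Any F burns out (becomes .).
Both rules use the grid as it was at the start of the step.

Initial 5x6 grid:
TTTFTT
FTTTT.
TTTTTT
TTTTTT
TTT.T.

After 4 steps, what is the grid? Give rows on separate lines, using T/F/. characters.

Step 1: 6 trees catch fire, 2 burn out
  FTF.FT
  .FTFT.
  FTTTTT
  TTTTTT
  TTT.T.
Step 2: 7 trees catch fire, 6 burn out
  .F...F
  ..F.F.
  .FTFTT
  FTTTTT
  TTT.T.
Step 3: 5 trees catch fire, 7 burn out
  ......
  ......
  ..F.FT
  .FTFTT
  FTT.T.
Step 4: 4 trees catch fire, 5 burn out
  ......
  ......
  .....F
  ..F.FT
  .FT.T.

......
......
.....F
..F.FT
.FT.T.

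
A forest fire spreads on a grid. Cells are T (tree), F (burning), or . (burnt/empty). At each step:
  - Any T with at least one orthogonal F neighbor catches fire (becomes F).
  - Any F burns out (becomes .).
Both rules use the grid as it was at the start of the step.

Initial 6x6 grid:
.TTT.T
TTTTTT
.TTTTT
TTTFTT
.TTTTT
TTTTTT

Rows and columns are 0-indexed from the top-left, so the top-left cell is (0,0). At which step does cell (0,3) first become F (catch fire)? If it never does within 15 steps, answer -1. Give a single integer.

Step 1: cell (0,3)='T' (+4 fires, +1 burnt)
Step 2: cell (0,3)='T' (+8 fires, +4 burnt)
Step 3: cell (0,3)='F' (+10 fires, +8 burnt)
  -> target ignites at step 3
Step 4: cell (0,3)='.' (+5 fires, +10 burnt)
Step 5: cell (0,3)='.' (+4 fires, +5 burnt)
Step 6: cell (0,3)='.' (+0 fires, +4 burnt)
  fire out at step 6

3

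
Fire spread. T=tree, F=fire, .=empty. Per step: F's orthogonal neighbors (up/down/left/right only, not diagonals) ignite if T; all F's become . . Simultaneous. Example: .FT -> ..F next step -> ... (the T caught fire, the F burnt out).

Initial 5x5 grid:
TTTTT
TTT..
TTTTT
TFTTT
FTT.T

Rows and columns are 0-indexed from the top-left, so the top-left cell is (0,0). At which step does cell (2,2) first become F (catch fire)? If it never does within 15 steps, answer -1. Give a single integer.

Step 1: cell (2,2)='T' (+4 fires, +2 burnt)
Step 2: cell (2,2)='F' (+5 fires, +4 burnt)
  -> target ignites at step 2
Step 3: cell (2,2)='.' (+5 fires, +5 burnt)
Step 4: cell (2,2)='.' (+4 fires, +5 burnt)
Step 5: cell (2,2)='.' (+1 fires, +4 burnt)
Step 6: cell (2,2)='.' (+1 fires, +1 burnt)
Step 7: cell (2,2)='.' (+0 fires, +1 burnt)
  fire out at step 7

2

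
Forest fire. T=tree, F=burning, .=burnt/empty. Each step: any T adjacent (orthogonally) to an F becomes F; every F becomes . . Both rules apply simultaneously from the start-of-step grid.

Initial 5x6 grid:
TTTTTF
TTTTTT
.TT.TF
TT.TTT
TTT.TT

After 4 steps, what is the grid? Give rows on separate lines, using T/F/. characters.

Step 1: 4 trees catch fire, 2 burn out
  TTTTF.
  TTTTTF
  .TT.F.
  TT.TTF
  TTT.TT
Step 2: 4 trees catch fire, 4 burn out
  TTTF..
  TTTTF.
  .TT...
  TT.TF.
  TTT.TF
Step 3: 4 trees catch fire, 4 burn out
  TTF...
  TTTF..
  .TT...
  TT.F..
  TTT.F.
Step 4: 2 trees catch fire, 4 burn out
  TF....
  TTF...
  .TT...
  TT....
  TTT...

TF....
TTF...
.TT...
TT....
TTT...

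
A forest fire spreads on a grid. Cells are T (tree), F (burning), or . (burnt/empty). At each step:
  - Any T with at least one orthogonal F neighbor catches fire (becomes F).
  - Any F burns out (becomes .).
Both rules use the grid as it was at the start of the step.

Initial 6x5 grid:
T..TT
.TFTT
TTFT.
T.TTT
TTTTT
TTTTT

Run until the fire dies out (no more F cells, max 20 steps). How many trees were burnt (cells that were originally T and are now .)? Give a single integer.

Answer: 22

Derivation:
Step 1: +5 fires, +2 burnt (F count now 5)
Step 2: +5 fires, +5 burnt (F count now 5)
Step 3: +6 fires, +5 burnt (F count now 6)
Step 4: +4 fires, +6 burnt (F count now 4)
Step 5: +2 fires, +4 burnt (F count now 2)
Step 6: +0 fires, +2 burnt (F count now 0)
Fire out after step 6
Initially T: 23, now '.': 29
Total burnt (originally-T cells now '.'): 22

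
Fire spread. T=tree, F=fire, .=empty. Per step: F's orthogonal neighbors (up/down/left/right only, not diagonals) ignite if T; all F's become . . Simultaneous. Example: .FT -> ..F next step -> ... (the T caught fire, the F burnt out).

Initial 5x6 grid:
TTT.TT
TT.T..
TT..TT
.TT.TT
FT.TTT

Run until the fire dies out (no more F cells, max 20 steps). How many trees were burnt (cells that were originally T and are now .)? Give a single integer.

Answer: 10

Derivation:
Step 1: +1 fires, +1 burnt (F count now 1)
Step 2: +1 fires, +1 burnt (F count now 1)
Step 3: +2 fires, +1 burnt (F count now 2)
Step 4: +2 fires, +2 burnt (F count now 2)
Step 5: +2 fires, +2 burnt (F count now 2)
Step 6: +2 fires, +2 burnt (F count now 2)
Step 7: +0 fires, +2 burnt (F count now 0)
Fire out after step 7
Initially T: 20, now '.': 20
Total burnt (originally-T cells now '.'): 10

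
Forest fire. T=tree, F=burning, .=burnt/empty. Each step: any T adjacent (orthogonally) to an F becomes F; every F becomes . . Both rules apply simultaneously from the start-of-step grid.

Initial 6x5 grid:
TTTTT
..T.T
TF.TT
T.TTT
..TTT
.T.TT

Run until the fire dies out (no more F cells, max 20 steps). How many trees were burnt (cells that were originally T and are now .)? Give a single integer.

Step 1: +1 fires, +1 burnt (F count now 1)
Step 2: +1 fires, +1 burnt (F count now 1)
Step 3: +0 fires, +1 burnt (F count now 0)
Fire out after step 3
Initially T: 20, now '.': 12
Total burnt (originally-T cells now '.'): 2

Answer: 2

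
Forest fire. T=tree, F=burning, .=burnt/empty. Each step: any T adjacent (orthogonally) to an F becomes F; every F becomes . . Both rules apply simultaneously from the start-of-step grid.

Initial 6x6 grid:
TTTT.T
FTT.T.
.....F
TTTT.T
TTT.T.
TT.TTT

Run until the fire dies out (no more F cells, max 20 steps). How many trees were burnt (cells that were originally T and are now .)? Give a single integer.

Step 1: +3 fires, +2 burnt (F count now 3)
Step 2: +2 fires, +3 burnt (F count now 2)
Step 3: +1 fires, +2 burnt (F count now 1)
Step 4: +1 fires, +1 burnt (F count now 1)
Step 5: +0 fires, +1 burnt (F count now 0)
Fire out after step 5
Initially T: 22, now '.': 21
Total burnt (originally-T cells now '.'): 7

Answer: 7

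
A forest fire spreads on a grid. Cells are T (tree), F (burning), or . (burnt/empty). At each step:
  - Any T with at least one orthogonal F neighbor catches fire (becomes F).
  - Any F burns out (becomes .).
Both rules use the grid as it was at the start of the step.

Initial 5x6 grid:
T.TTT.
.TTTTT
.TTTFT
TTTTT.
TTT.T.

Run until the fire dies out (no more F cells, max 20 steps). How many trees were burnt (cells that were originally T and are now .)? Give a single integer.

Step 1: +4 fires, +1 burnt (F count now 4)
Step 2: +6 fires, +4 burnt (F count now 6)
Step 3: +4 fires, +6 burnt (F count now 4)
Step 4: +4 fires, +4 burnt (F count now 4)
Step 5: +2 fires, +4 burnt (F count now 2)
Step 6: +1 fires, +2 burnt (F count now 1)
Step 7: +0 fires, +1 burnt (F count now 0)
Fire out after step 7
Initially T: 22, now '.': 29
Total burnt (originally-T cells now '.'): 21

Answer: 21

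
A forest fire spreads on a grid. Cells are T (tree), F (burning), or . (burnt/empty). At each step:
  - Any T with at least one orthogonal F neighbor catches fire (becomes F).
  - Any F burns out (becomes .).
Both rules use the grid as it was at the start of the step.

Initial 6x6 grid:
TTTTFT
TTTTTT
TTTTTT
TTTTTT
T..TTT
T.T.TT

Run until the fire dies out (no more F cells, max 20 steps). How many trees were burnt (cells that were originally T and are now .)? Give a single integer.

Answer: 30

Derivation:
Step 1: +3 fires, +1 burnt (F count now 3)
Step 2: +4 fires, +3 burnt (F count now 4)
Step 3: +5 fires, +4 burnt (F count now 5)
Step 4: +6 fires, +5 burnt (F count now 6)
Step 5: +6 fires, +6 burnt (F count now 6)
Step 6: +3 fires, +6 burnt (F count now 3)
Step 7: +1 fires, +3 burnt (F count now 1)
Step 8: +1 fires, +1 burnt (F count now 1)
Step 9: +1 fires, +1 burnt (F count now 1)
Step 10: +0 fires, +1 burnt (F count now 0)
Fire out after step 10
Initially T: 31, now '.': 35
Total burnt (originally-T cells now '.'): 30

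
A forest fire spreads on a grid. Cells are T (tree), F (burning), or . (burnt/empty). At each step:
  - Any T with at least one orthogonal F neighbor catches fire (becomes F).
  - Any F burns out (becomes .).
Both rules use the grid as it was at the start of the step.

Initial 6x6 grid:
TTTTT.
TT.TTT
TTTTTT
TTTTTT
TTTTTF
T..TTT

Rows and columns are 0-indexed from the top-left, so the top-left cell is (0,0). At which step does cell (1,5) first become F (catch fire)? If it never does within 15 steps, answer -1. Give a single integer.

Step 1: cell (1,5)='T' (+3 fires, +1 burnt)
Step 2: cell (1,5)='T' (+4 fires, +3 burnt)
Step 3: cell (1,5)='F' (+5 fires, +4 burnt)
  -> target ignites at step 3
Step 4: cell (1,5)='.' (+4 fires, +5 burnt)
Step 5: cell (1,5)='.' (+5 fires, +4 burnt)
Step 6: cell (1,5)='.' (+4 fires, +5 burnt)
Step 7: cell (1,5)='.' (+3 fires, +4 burnt)
Step 8: cell (1,5)='.' (+2 fires, +3 burnt)
Step 9: cell (1,5)='.' (+1 fires, +2 burnt)
Step 10: cell (1,5)='.' (+0 fires, +1 burnt)
  fire out at step 10

3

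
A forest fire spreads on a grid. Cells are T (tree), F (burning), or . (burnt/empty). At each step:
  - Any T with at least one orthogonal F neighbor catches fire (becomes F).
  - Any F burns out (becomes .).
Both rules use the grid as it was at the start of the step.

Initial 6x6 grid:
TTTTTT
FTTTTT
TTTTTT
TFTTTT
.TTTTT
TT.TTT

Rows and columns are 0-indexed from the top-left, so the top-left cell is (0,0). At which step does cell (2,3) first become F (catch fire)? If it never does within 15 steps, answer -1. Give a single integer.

Step 1: cell (2,3)='T' (+7 fires, +2 burnt)
Step 2: cell (2,3)='T' (+6 fires, +7 burnt)
Step 3: cell (2,3)='F' (+6 fires, +6 burnt)
  -> target ignites at step 3
Step 4: cell (2,3)='.' (+6 fires, +6 burnt)
Step 5: cell (2,3)='.' (+5 fires, +6 burnt)
Step 6: cell (2,3)='.' (+2 fires, +5 burnt)
Step 7: cell (2,3)='.' (+0 fires, +2 burnt)
  fire out at step 7

3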